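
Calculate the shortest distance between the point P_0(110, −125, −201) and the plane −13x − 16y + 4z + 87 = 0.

d = |(-13)·110 + (-16)·(-125) + 4·(-201) − (-87)| / √(169 + 256 + 16) = |-147| / 21 = 7.

7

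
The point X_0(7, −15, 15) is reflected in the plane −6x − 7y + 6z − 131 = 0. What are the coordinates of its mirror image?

With n = (−6, −7, 6), the signed offset is (n·X_0 − 131)/|n|² = 22/121 = 2/11.
X_0' = X_0 − 2t·n = (7, −15, 15) − (4/11)·(−6, −7, 6) = (101/11, −137/11, 141/11).

(101/11, -137/11, 141/11)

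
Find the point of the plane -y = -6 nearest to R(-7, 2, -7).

n = (0, -1, 0), |n|² = 1, and n·R − (-6) = 4.
t = 4/1 = 4, so the foot is R − t·n = (-7, 2, -7) − 4·(0, -1, 0) = (-7, 6, -7).

(-7, 6, -7)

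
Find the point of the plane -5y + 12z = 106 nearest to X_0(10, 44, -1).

The perpendicular from X_0 has direction n = (0, -5, 12): r = (10, 44, -1) + λ(0, -5, 12).
Substitute into the plane: n·(X_0 + λn) = 106 gives -232 + 169λ = 106, so λ = 2.
Foot = (10, 44, -1) + 2·(0, -5, 12) = (10, 34, 23).

(10, 34, 23)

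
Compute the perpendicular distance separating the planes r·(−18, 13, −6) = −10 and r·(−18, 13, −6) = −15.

5/23

Both planes have normal n = (−18, 13, −6), |n| = 23. Any point on the first plane is at distance |(-15) − (-10)|/|n| = 5/23 from the second.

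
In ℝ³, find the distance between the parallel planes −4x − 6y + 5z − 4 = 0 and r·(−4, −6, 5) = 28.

24/√77

Both planes have normal n = (−4, −6, 5), |n| = √77. Any point on the first plane is at distance |28 − 4|/|n| = 24/√77 = 24√77/77 from the second.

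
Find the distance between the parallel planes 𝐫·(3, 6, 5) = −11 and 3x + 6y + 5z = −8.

With common normal n = (3, 6, 5) (|n| = √70), the distance is |(-11) − (-8)|/|n| = 3/√70.

3/√70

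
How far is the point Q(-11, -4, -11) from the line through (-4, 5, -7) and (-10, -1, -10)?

√2

A direction vector is d = (-6, -6, -3).
AP = (-7, -9, -4); AP·d = 108, |AP|² = 146, |d|² = 81.
distance² = |AP|² − (AP·d)²/|d|² = 146 − 11664/81 = 2, so the distance is √2.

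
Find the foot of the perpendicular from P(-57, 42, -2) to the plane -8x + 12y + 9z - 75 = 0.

n = (-8, 12, 9), |n|² = 289, and n·P − 75 = 867.
t = 867/289 = 3, so the foot is P − t·n = (-57, 42, -2) − 3·(-8, 12, 9) = (-33, 6, -29).

(-33, 6, -29)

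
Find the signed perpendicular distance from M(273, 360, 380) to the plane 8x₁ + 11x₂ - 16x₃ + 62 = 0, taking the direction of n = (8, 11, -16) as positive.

n·M − (-62) = 126.
|n| = 21, so the signed distance is 126/21 = 6.

6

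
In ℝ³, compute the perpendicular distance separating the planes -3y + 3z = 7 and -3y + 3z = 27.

Both planes have normal n = (0, -3, 3), |n| = 3√2. Any point on the first plane is at distance |27 − 7|/|n| = 20/(3√2) = 10√2/3 from the second.

10√2/3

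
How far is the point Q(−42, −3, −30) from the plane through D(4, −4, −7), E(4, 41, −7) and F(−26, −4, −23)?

23/17

DE = (0, 45, 0) and DF = (−30, 0, −16), so a normal is n = DE × DF = (−720, 0, 1350).
n = (−720, 0, 1350); n·P − (-12330) = 2070; |n| = 1530; distance = 2070/1530 = 23/17.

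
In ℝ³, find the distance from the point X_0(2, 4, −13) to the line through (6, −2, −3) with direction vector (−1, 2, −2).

Direction vector d = (−1, 2, −2).
AP = (−4, 6, −10), and AP × d = (8, 2, −2).
|AP × d|² = 72 and |d|² = 9, so the distance is √(72/9) = √8 = 2√2.

2√2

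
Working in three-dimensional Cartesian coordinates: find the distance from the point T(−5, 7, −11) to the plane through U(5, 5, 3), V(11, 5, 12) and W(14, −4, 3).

2√22/11

UV = (6, 0, 9) and UW = (9, −9, 0), so a normal is n = UV × UW = (81, 81, −54).
Then n·(−5, 7, −11) − 648 = 108.
|n| = √(6561 + 6561 + 2916) = 27√22, so the distance is |108|/(27√22) = 2√22/11.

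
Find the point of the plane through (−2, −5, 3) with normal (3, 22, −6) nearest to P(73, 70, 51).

(64, 4, 69)

The perpendicular from P has direction n = (3, 22, −6): r = (73, 70, 51) + μ(3, 22, −6).
Substitute into the plane: n·(P + μn) = -134 gives 1453 + 529μ = -134, so μ = -3.
Foot = (73, 70, 51) + (-3)·(3, 22, −6) = (64, 4, 69).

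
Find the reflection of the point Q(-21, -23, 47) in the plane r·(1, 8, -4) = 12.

n = (1, 8, -4), |n|² = 81, n·Q − 12 = -405, so t = -405/81 = -5.
Foot F = Q − (-5)·n = (-16, 17, 27); the reflection is 2F − Q = (-11, 57, 7).

(-11, 57, 7)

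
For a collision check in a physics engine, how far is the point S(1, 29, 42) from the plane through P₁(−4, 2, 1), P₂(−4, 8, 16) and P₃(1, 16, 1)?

17/15

P₁P₂ = (0, 6, 15) and P₁P₃ = (5, 14, 0), so a normal is n = P₁P₂ × P₁P₃ = (−210, 75, −30).
n = (−210, 75, −30); n·P − 960 = -255; |n| = 225; distance = 255/225 = 17/15.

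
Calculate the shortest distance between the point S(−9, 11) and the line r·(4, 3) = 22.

5

d = |4·(-9) + 3·11 − 22| / √(16 + 9) = |-25|/5 = 5.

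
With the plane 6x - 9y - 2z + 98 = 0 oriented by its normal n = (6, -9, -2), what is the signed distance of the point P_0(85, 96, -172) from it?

n·P_0 − (-98) = 88.
|n| = 11, so the signed distance is 88/11 = 8.

8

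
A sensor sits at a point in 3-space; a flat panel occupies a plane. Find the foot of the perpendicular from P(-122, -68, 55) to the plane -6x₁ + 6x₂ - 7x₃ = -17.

The perpendicular from P has direction n = (-6, 6, -7): r = (-122, -68, 55) + μ(-6, 6, -7).
Substitute into the plane: n·(P + μn) = -17 gives -61 + 121μ = -17, so μ = 4/11.
Foot = (-122, -68, 55) + (4/11)·(-6, 6, -7) = (-1366/11, -724/11, 577/11).

(-1366/11, -724/11, 577/11)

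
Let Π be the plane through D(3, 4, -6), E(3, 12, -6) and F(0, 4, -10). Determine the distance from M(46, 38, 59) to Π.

DE = (0, 8, 0) and DF = (-3, 0, -4), so a normal is n = DE × DF = (-32, 0, 24).
n = (-32, 0, 24); n·P − (-240) = 184; |n| = 40; distance = 184/40 = 23/5.

23/5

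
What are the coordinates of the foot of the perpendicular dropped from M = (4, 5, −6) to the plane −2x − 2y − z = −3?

n = (−2, −2, −1), |n|² = 9, and n·M − (-3) = -9.
t = -9/9 = -1, so the foot is M − t·n = (4, 5, −6) − (-1)·(−2, −2, −1) = (2, 3, −7).

(2, 3, -7)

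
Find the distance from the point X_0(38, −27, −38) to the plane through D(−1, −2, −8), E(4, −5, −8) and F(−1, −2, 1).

DE = (5, −3, 0) and DF = (0, 0, 9), so a normal is n = DE × DF = (−27, −45, 0).
Then n·(38, −27, −38) − 117 = 72.
|n| = √(729 + 2025 + 0) = 9√34, so the distance is |72|/(9√34) = 8/√34.

8/√34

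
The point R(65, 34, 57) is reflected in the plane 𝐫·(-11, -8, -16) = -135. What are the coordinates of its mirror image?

With n = (-11, -8, -16), the signed offset is (n·R − (-135))/|n|² = -1764/441 = -4.
R' = R − 2t·n = (65, 34, 57) − (-8)·(-11, -8, -16) = (-23, -30, -71).

(-23, -30, -71)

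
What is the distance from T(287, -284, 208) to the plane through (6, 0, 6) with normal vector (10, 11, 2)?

The plane has equation n·(r − (6, 0, 6)) = 0, i.e. n·r = 72.
Then n·(287, -284, 208) - 72 = 90.
|n| = √(100 + 121 + 4) = 15, so the distance is |90|/15 = 6.

6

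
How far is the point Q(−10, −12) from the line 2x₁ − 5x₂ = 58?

18/√29

d = |2·(-10) + (-5)·(-12) − 58| / √(4 + 25) = |-18|/√29 = 18/√29.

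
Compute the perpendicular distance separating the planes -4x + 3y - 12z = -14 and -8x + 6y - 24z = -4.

12/13

Divide the second equation by 2 to match normals: -4x + 3y - 12z = -2.
With common normal n = (-4, 3, -12) (|n| = 13), the distance is |(-14) − (-2)|/|n| = 12/13.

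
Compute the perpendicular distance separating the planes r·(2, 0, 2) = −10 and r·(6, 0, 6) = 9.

Divide the second equation by 3 to match normals: 2x + 2z = 3.
With common normal n = (2, 0, 2) (|n| = 2√2), the distance is |(-10) − 3|/|n| = 13/(2√2) = 13√2/4.

13/(2√2)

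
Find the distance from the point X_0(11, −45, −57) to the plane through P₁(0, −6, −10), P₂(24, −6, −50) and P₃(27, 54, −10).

P₁P₂ = (24, 0, −40) and P₁P₃ = (27, 60, 0), so a normal is n = P₁P₂ × P₁P₃ = (2400, −1080, 1440).
d = |2400·11 + (-1080)·(-45) + 1440·(-57) − (-7920)| / √(5760000 + 1166400 + 2073600) = |840| / 3000 = 7/25.

7/25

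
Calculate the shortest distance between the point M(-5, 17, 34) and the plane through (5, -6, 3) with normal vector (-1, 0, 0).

10

The plane has equation n·(r − (5, -6, 3)) = 0, i.e. n·r = -5.
d = |(-1)·(-5) − (-5)| / √(1 + 0 + 0) = |10| / 1 = 10.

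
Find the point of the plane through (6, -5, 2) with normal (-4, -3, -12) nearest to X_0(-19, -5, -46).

(-3, 7, 2)

The perpendicular from X_0 has direction n = (-4, -3, -12): r = (-19, -5, -46) + λ(-4, -3, -12).
Substitute into the plane: n·(X_0 + λn) = -33 gives 643 + 169λ = -33, so λ = -4.
Foot = (-19, -5, -46) + (-4)·(-4, -3, -12) = (-3, 7, 2).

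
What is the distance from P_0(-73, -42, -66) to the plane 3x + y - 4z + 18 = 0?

Normal vector n = (3, 1, -4), and n·(-73, -42, -66) - (-18) = 21.
|n| = √(9 + 1 + 16) = √26, so the distance is |21|/√26 = 21√26/26.

21√26/26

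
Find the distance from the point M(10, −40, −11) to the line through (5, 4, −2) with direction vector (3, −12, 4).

Direction vector d = (3, −12, 4).
AP = (5, −44, −9); AP·d = 507, |AP|² = 2042, |d|² = 169.
distance² = |AP|² − (AP·d)²/|d|² = 2042 − 257049/169 = 521, so the distance is √521.

√521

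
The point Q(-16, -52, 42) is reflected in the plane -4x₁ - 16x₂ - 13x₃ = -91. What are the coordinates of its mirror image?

(-8, -20, 68)

With n = (-4, -16, -13), the signed offset is (n·Q − (-91))/|n|² = 441/441 = 1.
Q' = Q − 2t·n = (-16, -52, 42) − 2·(-4, -16, -13) = (-8, -20, 68).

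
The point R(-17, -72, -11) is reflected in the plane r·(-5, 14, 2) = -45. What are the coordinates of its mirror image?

With n = (-5, 14, 2), the signed offset is (n·R − (-45))/|n|² = -900/225 = -4.
R' = R − 2t·n = (-17, -72, -11) − (-8)·(-5, 14, 2) = (-57, 40, 5).

(-57, 40, 5)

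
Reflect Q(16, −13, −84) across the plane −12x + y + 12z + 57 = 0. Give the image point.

n = (−12, 1, 12), |n|² = 289, n·Q − (-57) = -1156, so t = -1156/289 = -4.
Foot F = Q − (-4)·n = (−32, −9, −36); the reflection is 2F − Q = (−80, −5, 12).

(-80, -5, 12)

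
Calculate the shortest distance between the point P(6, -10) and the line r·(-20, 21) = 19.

349/29

d = |(-20)·6 + 21·(-10) − 19| / √(400 + 441) = |-349|/29 = 349/29.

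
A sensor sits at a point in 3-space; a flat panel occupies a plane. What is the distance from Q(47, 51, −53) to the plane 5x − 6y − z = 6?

Normal vector n = (5, −6, −1), and n·(47, 51, −53) − 6 = −24.
|n| = √(25 + 36 + 1) = √62, so the distance is |-24|/√62 = 12√62/31.

12√62/31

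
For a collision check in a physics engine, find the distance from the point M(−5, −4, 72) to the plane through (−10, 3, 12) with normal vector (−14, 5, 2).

The plane has equation n·(r − (−10, 3, 12)) = 0, i.e. n·r = 179.
Then n·(−5, −4, 72) − 179 = 15.
|n| = √(196 + 25 + 4) = 15, so the distance is |15|/15 = 1.

1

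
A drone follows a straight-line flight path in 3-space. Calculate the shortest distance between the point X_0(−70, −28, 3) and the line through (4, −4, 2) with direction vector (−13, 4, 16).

Direction vector d = (−13, 4, 16).
AP = (−74, −24, 1), and AP × d = (−388, 1171, −608).
|AP × d|² = 1891449 and |d|² = 441, so the distance is √(1891449/441) = √4289.

√4289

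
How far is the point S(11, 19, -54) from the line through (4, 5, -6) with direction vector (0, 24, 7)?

√2549

Direction vector d = (0, 24, 7).
AP = (7, 14, -48), and AP × d = (1250, -49, 168).
|AP × d|² = 1593125 and |d|² = 625, so the distance is √(1593125/625) = √2549.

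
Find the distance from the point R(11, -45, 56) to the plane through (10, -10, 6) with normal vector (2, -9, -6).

17/11

The plane has equation n·(r − (10, -10, 6)) = 0, i.e. n·r = 74.
n = (2, -9, -6); n·P − 74 = 17; |n| = 11; distance = 17/11.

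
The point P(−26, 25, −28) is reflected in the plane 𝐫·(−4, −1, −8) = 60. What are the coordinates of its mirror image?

With n = (−4, −1, −8), the signed offset is (n·P − 60)/|n|² = 243/81 = 3.
P' = P − 2t·n = (−26, 25, −28) − 6·(−4, −1, −8) = (−2, 31, 20).

(-2, 31, 20)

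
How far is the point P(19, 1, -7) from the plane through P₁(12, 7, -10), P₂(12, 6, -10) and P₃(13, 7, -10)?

P₁P₂ = (0, -1, 0) and P₁P₃ = (1, 0, 0), so a normal is n = P₁P₂ × P₁P₃ = (0, 0, 1).
n = (0, 0, 1); n·P − (-10) = 3; |n| = 1; distance = 3/1 = 3.

3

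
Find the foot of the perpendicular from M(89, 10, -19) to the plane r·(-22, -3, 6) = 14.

The perpendicular from M has direction n = (-22, -3, 6): r = (89, 10, -19) + t(-22, -3, 6).
Substitute into the plane: n·(M + tn) = 14 gives -2102 + 529t = 14, so t = 4.
Foot = (89, 10, -19) + 4·(-22, -3, 6) = (1, -2, 5).

(1, -2, 5)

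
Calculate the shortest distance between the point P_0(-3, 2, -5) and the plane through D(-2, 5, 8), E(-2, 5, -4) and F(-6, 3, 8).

√5

DE = (0, 0, -12) and DF = (-4, -2, 0), so a normal is n = DE × DF = (-24, 48, 0).
Then n·(-3, 2, -5) - 288 = -120.
|n| = √(576 + 2304 + 0) = 24√5, so the distance is |-120|/(24√5) = √5.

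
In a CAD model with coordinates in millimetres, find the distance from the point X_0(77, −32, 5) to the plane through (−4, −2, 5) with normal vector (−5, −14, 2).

The plane has equation n·(r − (−4, −2, 5)) = 0, i.e. n·r = 58.
Then n·(77, −32, 5) − 58 = 15.
|n| = √(25 + 196 + 4) = 15, so the distance is |15|/15 = 1.

1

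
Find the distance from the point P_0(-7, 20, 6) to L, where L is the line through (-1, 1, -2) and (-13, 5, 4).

A direction vector is d = (-12, 4, 6).
AP = (-6, 19, 8); AP·d = 196, |AP|² = 461, |d|² = 196.
distance² = |AP|² − (AP·d)²/|d|² = 461 − 38416/196 = 265, so the distance is √265.

√265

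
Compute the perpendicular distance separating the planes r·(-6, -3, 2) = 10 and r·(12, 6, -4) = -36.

8/7

Divide the second equation by -2 to match normals: -6x₁ - 3x₂ + 2x₃ = 18.
Both planes have normal n = (-6, -3, 2), |n| = 7. Any point on the first plane is at distance |18 − 10|/|n| = 8/7 from the second.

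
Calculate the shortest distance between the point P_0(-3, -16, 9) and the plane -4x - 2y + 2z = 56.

3/√6

n = (-4, -2, 2); n·P − 56 = 6; |n| = 2√6; distance = 6/(2√6) = √6/2.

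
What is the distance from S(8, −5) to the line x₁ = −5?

13

The normal to the line is n = (1, 0) with |n| = 1.
|n·S − (-5)| = |8 − (-5)| = 13, so the distance is 13/1 = 13.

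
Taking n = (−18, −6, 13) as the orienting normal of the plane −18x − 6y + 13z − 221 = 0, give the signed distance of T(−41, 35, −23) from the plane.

8/23

n·T − 221 = 8.
|n| = 23, so the signed distance is 8/23.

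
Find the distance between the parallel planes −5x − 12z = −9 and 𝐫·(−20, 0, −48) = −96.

Divide the second equation by 4 to match normals: −5x − 12z = -24.
Both planes have normal n = (−5, 0, −12), |n| = 13. Any point on the first plane is at distance |(-24) − (-9)|/|n| = 15/13 from the second.

15/13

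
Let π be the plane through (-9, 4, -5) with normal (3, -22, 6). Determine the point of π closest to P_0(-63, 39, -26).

(-57, -5, -14)

n = (3, -22, 6), |n|² = 529, and n·P_0 − (-145) = -1058.
t = -1058/529 = -2, so the foot is P_0 − t·n = (-63, 39, -26) − (-2)·(3, -22, 6) = (-57, -5, -14).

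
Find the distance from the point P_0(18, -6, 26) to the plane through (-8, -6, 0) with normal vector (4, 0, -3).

26/5

The plane has equation n·(r − (-8, -6, 0)) = 0, i.e. n·r = -32.
Then n·(18, -6, 26) - (-32) = 26.
|n| = √(16 + 0 + 9) = 5, so the distance is |26|/5 = 26/5.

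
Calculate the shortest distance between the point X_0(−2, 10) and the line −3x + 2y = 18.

8√13/13

d = |(-3)·(-2) + 2·10 − 18| / √(9 + 4) = |8|/√13 = 8√13/13.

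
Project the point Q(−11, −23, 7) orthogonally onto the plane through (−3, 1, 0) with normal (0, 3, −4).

The perpendicular from Q has direction n = (0, 3, −4): r = (−11, −23, 7) + t(0, 3, −4).
Substitute into the plane: n·(Q + tn) = 3 gives -97 + 25t = 3, so t = 4.
Foot = (−11, −23, 7) + 4·(0, 3, −4) = (−11, −11, −9).

(-11, -11, -9)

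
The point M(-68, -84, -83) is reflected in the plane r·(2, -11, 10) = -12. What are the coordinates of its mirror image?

With n = (2, -11, 10), the signed offset is (n·M − (-12))/|n|² = -30/225 = -2/15.
M' = M − 2t·n = (-68, -84, -83) − (-4/15)·(2, -11, 10) = (-1012/15, -1304/15, -241/3).

(-1012/15, -1304/15, -241/3)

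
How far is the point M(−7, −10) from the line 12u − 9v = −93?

d = |12·(-7) + (-9)·(-10) − (-93)| / √(144 + 81) = |99|/15 = 33/5.

33/5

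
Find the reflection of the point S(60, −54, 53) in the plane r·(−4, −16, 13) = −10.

(84, 42, -25)

With n = (−4, −16, 13), the signed offset is (n·S − (-10))/|n|² = 1323/441 = 3.
S' = S − 2t·n = (60, −54, 53) − 6·(−4, −16, 13) = (84, 42, −25).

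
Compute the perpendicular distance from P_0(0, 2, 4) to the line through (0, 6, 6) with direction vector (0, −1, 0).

2

Direction vector d = (0, −1, 0).
AP = (0, −4, −2); AP·d = 4, |AP|² = 20, |d|² = 1.
distance² = |AP|² − (AP·d)²/|d|² = 20 − 16/1 = 4, so the distance is 2.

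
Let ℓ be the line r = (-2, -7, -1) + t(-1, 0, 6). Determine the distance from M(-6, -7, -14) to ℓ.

Direction vector d = (-1, 0, 6).
AP = (-4, 0, -13); AP·d = -74, |AP|² = 185, |d|² = 37.
distance² = |AP|² − (AP·d)²/|d|² = 185 − 5476/37 = 37, so the distance is √37.

√37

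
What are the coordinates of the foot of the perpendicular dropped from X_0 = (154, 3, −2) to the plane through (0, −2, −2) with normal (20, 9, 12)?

(54, -42, -62)

n = (20, 9, 12), |n|² = 625, and n·X_0 − (-42) = 3125.
t = 3125/625 = 5, so the foot is X_0 − t·n = (154, 3, −2) − 5·(20, 9, 12) = (54, −42, −62).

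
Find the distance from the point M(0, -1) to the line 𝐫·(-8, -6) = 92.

d = |(-8)·0 + (-6)·(-1) − 92| / √(64 + 36) = |-86|/10 = 43/5.

43/5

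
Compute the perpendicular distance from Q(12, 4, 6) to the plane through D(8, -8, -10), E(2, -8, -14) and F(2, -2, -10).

16/√17

DE = (-6, 0, -4) and DF = (-6, 6, 0), so a normal is n = DE × DF = (24, 24, -36).
Then n·(12, 4, 6) - 360 = -192.
|n| = √(576 + 576 + 1296) = 12√17, so the distance is |-192|/(12√17) = 16√17/17.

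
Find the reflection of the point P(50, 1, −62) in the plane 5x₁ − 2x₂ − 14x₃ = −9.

(0, 21, 78)

n = (5, −2, −14), |n|² = 225, n·P − (-9) = 1125, so t = 1125/225 = 5.
Foot F = P − 5·n = (25, 11, 8); the reflection is 2F − P = (0, 21, 78).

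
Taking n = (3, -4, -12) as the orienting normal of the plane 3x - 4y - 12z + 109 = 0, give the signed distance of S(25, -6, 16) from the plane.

16/13

n·S − (-109) = 16.
|n| = 13, so the signed distance is 16/13.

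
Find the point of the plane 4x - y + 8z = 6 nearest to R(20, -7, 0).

(16, -6, -8)

The perpendicular from R has direction n = (4, -1, 8): r = (20, -7, 0) + μ(4, -1, 8).
Substitute into the plane: n·(R + μn) = 6 gives 87 + 81μ = 6, so μ = -1.
Foot = (20, -7, 0) + (-1)·(4, -1, 8) = (16, -6, -8).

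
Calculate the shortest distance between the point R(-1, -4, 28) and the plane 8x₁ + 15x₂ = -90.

22/17

Normal vector n = (8, 15, 0), and n·(-1, -4, 28) - (-90) = 22.
|n| = √(64 + 225 + 0) = 17, so the distance is |22|/17 = 22/17.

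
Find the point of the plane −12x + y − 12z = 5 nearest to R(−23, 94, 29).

(-379/17, 1597/17, 505/17)

n = (−12, 1, −12), |n|² = 289, and n·R − 5 = 17.
t = 17/289 = 1/17, so the foot is R − t·n = (−23, 94, 29) − (1/17)·(−12, 1, −12) = (−379/17, 1597/17, 505/17).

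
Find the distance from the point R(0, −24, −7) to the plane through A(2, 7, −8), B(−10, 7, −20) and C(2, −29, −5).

5/17

AB = (−12, 0, −12) and AC = (0, −36, 3), so a normal is n = AB × AC = (−432, 36, 432).
n = (−432, 36, 432); n·P − (-4068) = 180; |n| = 612; distance = 180/612 = 5/17.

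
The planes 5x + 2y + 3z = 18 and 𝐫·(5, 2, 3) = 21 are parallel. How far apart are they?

3/√38

Both planes have normal n = (5, 2, 3), |n| = √38. Any point on the first plane is at distance |21 − 18|/|n| = 3/√38 from the second.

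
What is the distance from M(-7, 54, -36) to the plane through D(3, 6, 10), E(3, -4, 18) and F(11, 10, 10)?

DE = (0, -10, 8) and DF = (8, 4, 0), so a normal is n = DE × DF = (-32, 64, 80).
Then n·(-7, 54, -36) - 1088 = -288.
|n| = √(1024 + 4096 + 6400) = 48√5, so the distance is |-288|/(48√5) = 6√5/5.

6/√5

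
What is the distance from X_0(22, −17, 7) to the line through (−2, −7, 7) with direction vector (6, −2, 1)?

2√5

Direction vector d = (6, −2, 1).
AP = (24, −10, 0), and AP × d = (−10, −24, 12).
|AP × d|² = 820 and |d|² = 41, so the distance is √(820/41) = √20 = 2√5.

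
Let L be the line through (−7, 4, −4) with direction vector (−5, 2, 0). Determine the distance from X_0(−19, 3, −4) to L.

Direction vector d = (−5, 2, 0).
AP = (−12, −1, 0); AP·d = 58, |AP|² = 145, |d|² = 29.
distance² = |AP|² − (AP·d)²/|d|² = 145 − 3364/29 = 29, so the distance is √29.

√29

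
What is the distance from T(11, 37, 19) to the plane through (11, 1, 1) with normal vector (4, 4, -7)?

The plane has equation n·(r − (11, 1, 1)) = 0, i.e. n·r = 41.
Then n·(11, 37, 19) - 41 = 18.
|n| = √(16 + 16 + 49) = 9, so the distance is |18|/9 = 2.

2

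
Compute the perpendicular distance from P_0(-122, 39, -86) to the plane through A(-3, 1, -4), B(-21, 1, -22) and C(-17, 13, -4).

4

AB = (-18, 0, -18) and AC = (-14, 12, 0), so a normal is n = AB × AC = (216, 252, -216).
Then n·(-122, 39, -86) - 468 = 1584.
|n| = √(46656 + 63504 + 46656) = 396, so the distance is |1584|/396 = 4.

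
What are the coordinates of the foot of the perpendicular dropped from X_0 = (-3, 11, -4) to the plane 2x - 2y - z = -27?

The perpendicular from X_0 has direction n = (2, -2, -1): r = (-3, 11, -4) + μ(2, -2, -1).
Substitute into the plane: n·(X_0 + μn) = -27 gives -24 + 9μ = -27, so μ = -1/3.
Foot = (-3, 11, -4) + (-1/3)·(2, -2, -1) = (-11/3, 35/3, -11/3).

(-11/3, 35/3, -11/3)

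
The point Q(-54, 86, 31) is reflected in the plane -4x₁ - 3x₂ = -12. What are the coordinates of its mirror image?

(-318/5, 394/5, 31)

n = (-4, -3, 0), |n|² = 25, n·Q − (-12) = -30, so t = -30/25 = -6/5.
Foot F = Q − (-6/5)·n = (-294/5, 412/5, 31); the reflection is 2F − Q = (-318/5, 394/5, 31).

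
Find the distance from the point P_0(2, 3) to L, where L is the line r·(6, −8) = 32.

22/5

d = |6·2 + (-8)·3 − 32| / √(36 + 64) = |-44|/10 = 22/5.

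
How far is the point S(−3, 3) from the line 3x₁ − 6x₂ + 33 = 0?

The normal to the line is n = (3, −6) with |n| = 3√5.
|n·S − (-33)| = |-27 − (-33)| = 6, so the distance is 6/(3√5) = 2√5/5.

2√5/5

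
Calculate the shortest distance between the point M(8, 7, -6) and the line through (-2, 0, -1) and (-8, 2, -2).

A direction vector is d = (-6, 2, -1).
AP = (10, 7, -5), and AP × d = (3, 40, 62).
|AP × d|² = 5453 and |d|² = 41, so the distance is √(5453/41) = √133.

√133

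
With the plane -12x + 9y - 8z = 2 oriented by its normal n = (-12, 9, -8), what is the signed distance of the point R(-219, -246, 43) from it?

4

n·R − 2 = 68.
|n| = 17, so the signed distance is 68/17 = 4.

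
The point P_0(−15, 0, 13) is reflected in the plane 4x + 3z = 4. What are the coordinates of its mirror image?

n = (4, 0, 3), |n|² = 25, n·P_0 − 4 = -25, so t = -25/25 = -1.
Foot F = P_0 − (-1)·n = (−11, 0, 16); the reflection is 2F − P_0 = (−7, 0, 19).

(-7, 0, 19)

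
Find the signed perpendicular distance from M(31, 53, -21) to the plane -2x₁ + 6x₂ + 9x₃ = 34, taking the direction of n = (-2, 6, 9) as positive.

n·M − 34 = 33.
|n| = 11, so the signed distance is 33/11 = 3.

3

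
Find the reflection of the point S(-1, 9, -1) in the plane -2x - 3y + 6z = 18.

With n = (-2, -3, 6), the signed offset is (n·S − 18)/|n|² = -49/49 = -1.
S' = S − 2t·n = (-1, 9, -1) − (-2)·(-2, -3, 6) = (-5, 3, 11).

(-5, 3, 11)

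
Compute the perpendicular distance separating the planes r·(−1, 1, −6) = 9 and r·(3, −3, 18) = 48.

Divide the second equation by -3 to match normals: −x + y − 6z = -16.
Both planes have normal n = (−1, 1, −6), |n| = √38. Any point on the first plane is at distance |(-16) − 9|/|n| = 25/√38 = 25√38/38 from the second.

25√38/38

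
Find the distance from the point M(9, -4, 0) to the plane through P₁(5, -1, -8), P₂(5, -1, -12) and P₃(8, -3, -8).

√13/13

P₁P₂ = (0, 0, -4) and P₁P₃ = (3, -2, 0), so a normal is n = P₁P₂ × P₁P₃ = (-8, -12, 0).
Then n·(9, -4, 0) - (-28) = 4.
|n| = √(64 + 144 + 0) = 4√13, so the distance is |4|/(4√13) = √13/13.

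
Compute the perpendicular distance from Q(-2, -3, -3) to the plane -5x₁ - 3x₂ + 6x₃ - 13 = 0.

12/√70

d = |(-5)·(-2) + (-3)·(-3) + 6·(-3) − 13| / √(25 + 9 + 36) = |-12| / √70 = 6√70/35.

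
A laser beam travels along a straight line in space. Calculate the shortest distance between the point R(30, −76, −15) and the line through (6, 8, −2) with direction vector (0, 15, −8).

Direction vector d = (0, 15, −8).
AP = (24, −84, −13), and AP × d = (867, 192, 360).
|AP × d|² = 918153 and |d|² = 289, so the distance is √(918153/289) = √3177 = 3√353.

3√353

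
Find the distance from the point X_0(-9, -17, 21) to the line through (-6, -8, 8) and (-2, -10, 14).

√133

A direction vector is d = (4, -2, 6).
AP = (-3, -9, 13); AP·d = 84, |AP|² = 259, |d|² = 56.
distance² = |AP|² − (AP·d)²/|d|² = 259 − 7056/56 = 133, so the distance is √133.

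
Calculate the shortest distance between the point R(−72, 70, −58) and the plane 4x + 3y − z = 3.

23/√26

d = |4·(-72) + 3·70 + (-1)·(-58) − 3| / √(16 + 9 + 1) = |-23| / √26 = 23√26/26.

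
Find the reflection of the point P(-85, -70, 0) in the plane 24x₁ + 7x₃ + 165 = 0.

(59, -70, 42)

With n = (24, 0, 7), the signed offset is (n·P − (-165))/|n|² = -1875/625 = -3.
P' = P − 2t·n = (-85, -70, 0) − (-6)·(24, 0, 7) = (59, -70, 42).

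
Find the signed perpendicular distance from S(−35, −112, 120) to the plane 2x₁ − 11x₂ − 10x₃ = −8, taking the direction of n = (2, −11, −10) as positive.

-2

n·S − (-8) = -30.
|n| = 15, so the signed distance is -30/15 = -2.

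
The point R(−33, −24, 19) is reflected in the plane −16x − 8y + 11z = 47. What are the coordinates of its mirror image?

n = (−16, −8, 11), |n|² = 441, n·R − 47 = 882, so t = 882/441 = 2.
Foot F = R − 2·n = (−1, −8, −3); the reflection is 2F − R = (31, 8, −25).

(31, 8, -25)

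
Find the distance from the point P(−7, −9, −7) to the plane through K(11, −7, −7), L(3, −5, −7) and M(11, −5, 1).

13√2/3

KL = (−8, 2, 0) and KM = (0, 2, 8), so a normal is n = KL × KM = (16, 64, −16).
d = |16·(-7) + 64·(-9) + (-16)·(-7) − (-160)| / √(256 + 4096 + 256) = |-416| / (48√2) = 13√2/3.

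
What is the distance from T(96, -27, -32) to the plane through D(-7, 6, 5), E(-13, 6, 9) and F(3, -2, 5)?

DE = (-6, 0, 4) and DF = (10, -8, 0), so a normal is n = DE × DF = (32, 40, 48).
Then n·(96, -27, -32) - 256 = 200.
|n| = √(1024 + 1600 + 2304) = 8√77, so the distance is |200|/(8√77) = 25√77/77.

25/√77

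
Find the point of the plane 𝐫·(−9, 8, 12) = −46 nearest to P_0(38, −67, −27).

n = (−9, 8, 12), |n|² = 289, and n·P_0 − (-46) = -1156.
t = -1156/289 = -4, so the foot is P_0 − t·n = (38, −67, −27) − (-4)·(−9, 8, 12) = (2, −35, 21).

(2, -35, 21)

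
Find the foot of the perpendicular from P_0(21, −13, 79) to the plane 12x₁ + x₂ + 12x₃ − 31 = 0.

(-27, -17, 31)

The perpendicular from P_0 has direction n = (12, 1, 12): r = (21, −13, 79) + λ(12, 1, 12).
Substitute into the plane: n·(P_0 + λn) = 31 gives 1187 + 289λ = 31, so λ = -4.
Foot = (21, −13, 79) + (-4)·(12, 1, 12) = (−27, −17, 31).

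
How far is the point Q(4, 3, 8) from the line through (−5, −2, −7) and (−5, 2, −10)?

A direction vector is d = (0, 4, −3).
AP = (9, 5, 15), and AP × d = (−75, 27, 36).
|AP × d|² = 7650 and |d|² = 25, so the distance is √(7650/25) = √306 = 3√34.

3√34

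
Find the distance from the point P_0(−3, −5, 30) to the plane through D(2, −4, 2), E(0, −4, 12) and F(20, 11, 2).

DE = (−2, 0, 10) and DF = (18, 15, 0), so a normal is n = DE × DF = (−150, 180, −30).
n = (−150, 180, −30); n·P − (-1080) = -270; |n| = 30√62; distance = 270/(30√62) = 9/√62.

9/√62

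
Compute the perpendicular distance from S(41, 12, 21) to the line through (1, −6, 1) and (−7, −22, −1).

A direction vector is d = (−8, −16, −2).
AP = (40, 18, 20), and AP × d = (284, −80, −496).
|AP × d|² = 333072 and |d|² = 324, so the distance is √(333072/324) = √1028 = 2√257.

2√257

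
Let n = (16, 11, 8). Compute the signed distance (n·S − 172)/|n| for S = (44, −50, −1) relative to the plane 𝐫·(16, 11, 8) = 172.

n·S − 172 = -26.
|n| = 21, so the signed distance is -26/21.

-26/21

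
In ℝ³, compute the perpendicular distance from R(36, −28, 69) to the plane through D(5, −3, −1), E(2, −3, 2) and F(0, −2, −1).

8√3/3

DE = (−3, 0, 3) and DF = (−5, 1, 0), so a normal is n = DE × DF = (−3, −15, −3).
Then n·(36, −28, 69) − 33 = 72.
|n| = √(9 + 225 + 9) = 9√3, so the distance is |72|/(9√3) = 8/√3.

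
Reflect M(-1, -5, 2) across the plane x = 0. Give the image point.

n = (1, 0, 0), |n|² = 1, n·M − 0 = -1, so t = -1/1 = -1.
Foot F = M − (-1)·n = (0, -5, 2); the reflection is 2F − M = (1, -5, 2).

(1, -5, 2)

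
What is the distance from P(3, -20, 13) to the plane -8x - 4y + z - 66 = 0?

1/3

Normal vector n = (-8, -4, 1), and n·(3, -20, 13) - 66 = 3.
|n| = √(64 + 16 + 1) = 9, so the distance is |3|/9 = 1/3.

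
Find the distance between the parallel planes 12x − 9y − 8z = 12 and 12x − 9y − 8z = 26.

Both planes have normal n = (12, −9, −8), |n| = 17. Any point on the first plane is at distance |26 − 12|/|n| = 14/17 from the second.

14/17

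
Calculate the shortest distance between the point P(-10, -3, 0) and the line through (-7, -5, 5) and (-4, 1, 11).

A direction vector is d = (3, 6, 6).
AP = (-3, 2, -5), and AP × d = (42, 3, -24).
|AP × d|² = 2349 and |d|² = 81, so the distance is √(2349/81) = √29.

√29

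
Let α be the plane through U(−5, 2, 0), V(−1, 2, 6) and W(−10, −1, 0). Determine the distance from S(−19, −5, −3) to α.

1/√38

UV = (4, 0, 6) and UW = (−5, −3, 0), so a normal is n = UV × UW = (18, −30, −12).
n = (18, −30, −12); n·P − (-150) = -6; |n| = 6√38; distance = 6/(6√38) = √38/38.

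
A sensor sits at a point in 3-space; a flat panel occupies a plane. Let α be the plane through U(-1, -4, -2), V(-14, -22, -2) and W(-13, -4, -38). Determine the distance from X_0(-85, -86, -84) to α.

UV = (-13, -18, 0) and UW = (-12, 0, -36), so a normal is n = UV × UW = (648, -468, -216).
Then n·(-85, -86, -84) - 1656 = 1656.
|n| = √(419904 + 219024 + 46656) = 828, so the distance is |1656|/828 = 2.

2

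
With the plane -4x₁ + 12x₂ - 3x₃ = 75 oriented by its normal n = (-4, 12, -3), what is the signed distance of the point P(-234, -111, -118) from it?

n·P − 75 = -117.
|n| = 13, so the signed distance is -117/13 = -9.

-9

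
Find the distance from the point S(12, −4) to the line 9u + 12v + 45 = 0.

7

The normal to the line is n = (9, 12) with |n| = 15.
|n·S − (-45)| = |60 − (-45)| = 105, so the distance is 105/15 = 7.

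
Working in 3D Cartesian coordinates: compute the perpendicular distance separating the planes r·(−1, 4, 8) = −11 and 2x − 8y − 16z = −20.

Divide the second equation by -2 to match normals: −x + 4y + 8z = 10.
Both planes have normal n = (−1, 4, 8), |n| = 9. Any point on the first plane is at distance |10 − (-11)|/|n| = 21/9 = 7/3 from the second.

7/3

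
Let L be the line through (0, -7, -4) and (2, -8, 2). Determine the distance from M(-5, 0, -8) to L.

A direction vector is d = (2, -1, 6).
AP = (-5, 7, -4), and AP × d = (38, 22, -9).
|AP × d|² = 2009 and |d|² = 41, so the distance is √(2009/41) = √49 = 7.

7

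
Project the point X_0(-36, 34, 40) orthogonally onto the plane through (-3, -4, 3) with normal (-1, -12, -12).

(-39, -2, 4)

The perpendicular from X_0 has direction n = (-1, -12, -12): r = (-36, 34, 40) + μ(-1, -12, -12).
Substitute into the plane: n·(X_0 + μn) = 15 gives -852 + 289μ = 15, so μ = 3.
Foot = (-36, 34, 40) + 3·(-1, -12, -12) = (-39, -2, 4).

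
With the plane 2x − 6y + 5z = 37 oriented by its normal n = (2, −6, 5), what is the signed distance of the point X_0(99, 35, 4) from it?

n·X_0 − 37 = -29.
|n| = √65, so the signed distance is -29√65/65.

-29√65/65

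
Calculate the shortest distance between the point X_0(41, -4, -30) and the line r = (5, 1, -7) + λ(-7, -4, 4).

Direction vector d = (-7, -4, 4).
AP = (36, -5, -23), and AP × d = (-112, 17, -179).
|AP × d|² = 44874 and |d|² = 81, so the distance is √(44874/81) = √554.

√554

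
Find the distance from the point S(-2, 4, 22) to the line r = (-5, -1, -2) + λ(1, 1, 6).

Direction vector d = (1, 1, 6).
AP = (3, 5, 24), and AP × d = (6, 6, -2).
|AP × d|² = 76 and |d|² = 38, so the distance is √(76/38) = √2.

√2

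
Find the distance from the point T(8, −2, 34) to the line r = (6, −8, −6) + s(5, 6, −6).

Direction vector d = (5, 6, −6).
AP = (2, 6, 40); AP·d = -194, |AP|² = 1640, |d|² = 97.
distance² = |AP|² − (AP·d)²/|d|² = 1640 − 37636/97 = 1252, so the distance is 2√313.

2√313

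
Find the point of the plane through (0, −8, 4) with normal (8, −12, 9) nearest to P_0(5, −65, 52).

(-27, -17, 16)

n = (8, −12, 9), |n|² = 289, and n·P_0 − 132 = 1156.
t = 1156/289 = 4, so the foot is P_0 − t·n = (5, −65, 52) − 4·(8, −12, 9) = (−27, −17, 16).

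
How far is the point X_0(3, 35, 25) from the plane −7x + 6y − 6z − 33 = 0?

d = |(-7)·3 + 6·35 + (-6)·25 − 33| / √(49 + 36 + 36) = |6| / 11 = 6/11.

6/11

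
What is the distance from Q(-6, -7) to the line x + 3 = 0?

3

The normal to the line is n = (1, 0) with |n| = 1.
|n·Q − (-3)| = |-6 − (-3)| = 3, so the distance is 3/1 = 3.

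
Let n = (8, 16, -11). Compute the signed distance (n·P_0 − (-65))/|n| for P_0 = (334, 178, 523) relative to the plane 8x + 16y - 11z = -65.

n·P_0 − (-65) = -168.
|n| = 21, so the signed distance is -168/21 = -8.

-8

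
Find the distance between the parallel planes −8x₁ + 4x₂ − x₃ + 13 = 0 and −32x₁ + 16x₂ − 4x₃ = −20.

8/9

Divide the second equation by 4 to match normals: −8x₁ + 4x₂ − x₃ = -5.
With common normal n = (−8, 4, −1) (|n| = 9), the distance is |(-13) − (-5)|/|n| = 8/9.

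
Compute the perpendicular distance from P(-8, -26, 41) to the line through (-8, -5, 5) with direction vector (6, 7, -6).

18√2

Direction vector d = (6, 7, -6).
AP = (0, -21, 36); AP·d = -363, |AP|² = 1737, |d|² = 121.
distance² = |AP|² − (AP·d)²/|d|² = 1737 − 131769/121 = 648, so the distance is 18√2.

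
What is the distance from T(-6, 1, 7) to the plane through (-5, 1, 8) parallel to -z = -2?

1

Parallel planes share the normal n = (0, 0, -1); since (-5, 1, 8) lies on the plane, its equation is -z = -8.
Then n·(-6, 1, 7) - (-8) = 1.
|n| = √(0 + 0 + 1) = 1, so the distance is |1|/1 = 1.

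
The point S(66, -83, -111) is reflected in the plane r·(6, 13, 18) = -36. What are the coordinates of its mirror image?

With n = (6, 13, 18), the signed offset is (n·S − (-36))/|n|² = -2645/529 = -5.
S' = S − 2t·n = (66, -83, -111) − (-10)·(6, 13, 18) = (126, 47, 69).

(126, 47, 69)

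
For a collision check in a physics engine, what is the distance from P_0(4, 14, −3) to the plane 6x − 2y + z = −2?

Normal vector n = (6, −2, 1), and n·(4, 14, −3) − (−2) = −5.
|n| = √(36 + 4 + 1) = √41, so the distance is |-5|/√41 = 5√41/41.

5/√41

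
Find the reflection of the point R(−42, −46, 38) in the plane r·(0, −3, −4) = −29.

(-42, -212/5, 214/5)

n = (0, −3, −4), |n|² = 25, n·R − (-29) = 15, so t = 15/25 = 3/5.
Foot F = R − (3/5)·n = (−42, −221/5, 202/5); the reflection is 2F − R = (−42, −212/5, 214/5).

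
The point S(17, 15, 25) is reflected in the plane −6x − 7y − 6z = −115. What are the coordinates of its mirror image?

(-7, -13, 1)

With n = (−6, −7, −6), the signed offset is (n·S − (-115))/|n|² = -242/121 = -2.
S' = S − 2t·n = (17, 15, 25) − (-4)·(−6, −7, −6) = (−7, −13, 1).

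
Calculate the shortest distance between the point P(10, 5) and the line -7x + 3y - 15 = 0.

d = |(-7)·10 + 3·5 − 15| / √(49 + 9) = |-70|/√58 = 35√58/29.

35√58/29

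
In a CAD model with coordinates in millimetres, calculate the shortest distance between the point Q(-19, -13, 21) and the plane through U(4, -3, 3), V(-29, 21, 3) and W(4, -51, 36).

2/7

UV = (-33, 24, 0) and UW = (0, -48, 33), so a normal is n = UV × UW = (792, 1089, 1584).
Then n·(-19, -13, 21) - 4653 = -594.
|n| = √(627264 + 1185921 + 2509056) = 2079, so the distance is |-594|/2079 = 2/7.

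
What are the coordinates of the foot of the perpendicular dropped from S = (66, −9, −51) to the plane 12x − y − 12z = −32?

The perpendicular from S has direction n = (12, −1, −12): r = (66, −9, −51) + λ(12, −1, −12).
Substitute into the plane: n·(S + λn) = -32 gives 1413 + 289λ = -32, so λ = -5.
Foot = (66, −9, −51) + (-5)·(12, −1, −12) = (6, −4, 9).

(6, -4, 9)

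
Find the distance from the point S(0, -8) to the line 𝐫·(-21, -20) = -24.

184/29

d = |(-21)·0 + (-20)·(-8) − (-24)| / √(441 + 400) = |184|/29 = 184/29.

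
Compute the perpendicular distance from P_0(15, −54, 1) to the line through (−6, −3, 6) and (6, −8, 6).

A direction vector is d = (12, −5, 0).
AP = (21, −51, −5), and AP × d = (−25, −60, 507).
|AP × d|² = 261274 and |d|² = 169, so the distance is √(261274/169) = √1546.

√1546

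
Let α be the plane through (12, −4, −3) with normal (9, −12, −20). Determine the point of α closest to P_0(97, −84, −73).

(52, -24, 27)

n = (9, −12, −20), |n|² = 625, and n·P_0 − 216 = 3125.
t = 3125/625 = 5, so the foot is P_0 − t·n = (97, −84, −73) − 5·(9, −12, −20) = (52, −24, 27).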